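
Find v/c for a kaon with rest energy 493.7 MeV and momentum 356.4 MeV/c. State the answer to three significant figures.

0.585

βγ = pc/(mc²) = 356.4/493.7 = 0.7219.
Since γ² = 1 + (βγ)² = 1.52114, γ = √1.52114 = 1.23335, and β = (βγ)/γ = 0.7219/1.23335 = 0.585.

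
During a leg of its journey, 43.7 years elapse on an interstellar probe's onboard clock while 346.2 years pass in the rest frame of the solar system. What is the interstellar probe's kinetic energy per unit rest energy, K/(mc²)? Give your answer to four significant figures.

From Δt = γΔτ: γ = 346.2/43.7 = 7.9222.
Since K = (γ−1)mc², K/(mc²) = 7.9222 − 1 = 6.922.

6.922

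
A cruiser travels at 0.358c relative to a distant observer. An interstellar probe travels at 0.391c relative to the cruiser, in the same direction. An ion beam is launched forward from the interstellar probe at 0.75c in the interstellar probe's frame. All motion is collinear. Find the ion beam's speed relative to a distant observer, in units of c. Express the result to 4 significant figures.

0.9426c

First combine the ion beam and interstellar probe (S''→S'): u₁ = (0.75 + 0.391)/(1 + 0.75×0.391) = 1.141/1.29325 = 0.88227.
Then combine with the cruiser (S'→S): u = (0.88227 + 0.358)/(1 + 0.88227×0.358) = 1.24027/1.31585266 = 0.94256.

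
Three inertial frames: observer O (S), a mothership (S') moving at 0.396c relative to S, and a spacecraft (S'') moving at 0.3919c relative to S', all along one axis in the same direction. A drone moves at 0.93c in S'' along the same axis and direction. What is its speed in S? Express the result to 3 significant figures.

Apply u = (u'+v)/(1+u'v) twice. Drone in the mothership frame: (0.93+0.3919)/(1+0.93·0.3919) = 1.3219/1.364467 = 0.9688c.
That velocity, transformed to the rest frame of observer O: (0.9688+0.396)/(1+0.9688·0.396) = 1.3648/1.3836448 = 0.98638c.

0.986c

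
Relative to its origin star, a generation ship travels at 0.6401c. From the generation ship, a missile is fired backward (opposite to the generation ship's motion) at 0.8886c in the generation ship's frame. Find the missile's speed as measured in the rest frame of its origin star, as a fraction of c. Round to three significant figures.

0.576c

Relativistic velocity addition: u = (u' + v)/(1 + u'v/c²), with u' = −0.8886c and v = 0.6401c.
Numerator: −0.8886 + 0.6401 = −0.2485. Denominator: 1 + (−0.8886)(0.6401) = 0.43120714.
u = −0.2485/0.43120714 = −0.57629, so the speed is 0.576c.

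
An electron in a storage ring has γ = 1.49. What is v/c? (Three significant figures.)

β = √(1 − 1/γ²) = √(1 − 1/2.2201) = √0.54957 = 0.741.

0.741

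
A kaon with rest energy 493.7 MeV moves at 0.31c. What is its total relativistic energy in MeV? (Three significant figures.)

519 MeV

β² = 0.0961, so γ = 1/√0.9039 = 1.0518.
Total energy: E = γmc² = 1.0518 × 493.7 MeV = 519 MeV.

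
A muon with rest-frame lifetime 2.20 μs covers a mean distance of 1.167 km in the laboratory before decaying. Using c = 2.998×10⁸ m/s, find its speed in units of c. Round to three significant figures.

0.871c

d = βγcτ ⇒ βγ = d/(cτ) = 1167 m / (659.56 m) = 1.7694.
β = (βγ)/√(1+(βγ)²) = 1.7694/√4.13078 = 0.871.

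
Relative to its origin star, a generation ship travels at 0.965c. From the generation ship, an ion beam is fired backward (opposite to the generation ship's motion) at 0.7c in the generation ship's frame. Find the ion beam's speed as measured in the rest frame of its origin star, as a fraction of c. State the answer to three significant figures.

Relativistic velocity addition: u = (u' + v)/(1 + u'v/c²), with u' = −0.7c and v = 0.965c.
Numerator: −0.7 + 0.965 = 0.265. Denominator: 1 + (−0.7)(0.965) = 0.3245.
u = 0.265/0.3245 = 0.81664, so the speed is 0.817c.

0.817c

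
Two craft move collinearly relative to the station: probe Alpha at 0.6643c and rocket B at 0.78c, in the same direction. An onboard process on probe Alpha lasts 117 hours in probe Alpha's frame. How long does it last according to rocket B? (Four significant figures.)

120.5 hours

Speed of probe Alpha in rocket B's frame: u = (v_A − v_B)/(1 − v_A v_B/c²) = (0.6643 − 0.78)/(1 − 0.6643×0.78) = −0.1157/0.481846 = −0.24012; |u| = 0.24012c.
γ for this relative speed: γ = 1/√(1 − 0.0576576) = 1.0301.
Probe Alpha's interval is proper; time dilation gives Δt_B = γΔτ = 1.0301 × 117 hours = 120.5 hours.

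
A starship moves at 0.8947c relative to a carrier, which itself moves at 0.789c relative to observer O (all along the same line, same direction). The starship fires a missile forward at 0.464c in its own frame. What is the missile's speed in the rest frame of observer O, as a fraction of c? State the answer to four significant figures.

Compose velocities in two stages. Stage 1 (into S'): u₁ = (0.464+0.8947)/(1+0.464×0.8947) = 0.96012.
Stage 2 (into S): u = (0.96012+0.789)/(1+0.96012×0.789) = 0.99521, so the speed is 0.9952c.

0.9952c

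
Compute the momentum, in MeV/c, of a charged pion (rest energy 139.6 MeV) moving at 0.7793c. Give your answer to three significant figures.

With β = 0.7793, γ = 1/√(1 − 0.7793²) = 1/√0.39269151 = 1.5958.
Momentum: p = γβ·mc = 1.5958 × 0.7793 × 139.6 MeV/c = 174 MeV/c.

174 MeV/c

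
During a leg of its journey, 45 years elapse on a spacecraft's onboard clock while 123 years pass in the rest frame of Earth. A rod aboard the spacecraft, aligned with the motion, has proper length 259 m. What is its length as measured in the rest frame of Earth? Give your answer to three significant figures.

The time-dilation ratio gives γ = 123/45 = 2.73333.
The rod contracts by the same γ: 259 m / 2.73333 = 94.8 m.

94.8 m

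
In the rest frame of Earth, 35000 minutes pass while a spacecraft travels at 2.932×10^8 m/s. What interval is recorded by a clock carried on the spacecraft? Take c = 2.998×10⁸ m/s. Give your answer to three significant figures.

7300 minutes

β = v/c = (2.932×10^8 m/s)/(2.998×10⁸ m/s) = 0.977985.
With β = 0.977985, γ = 1/√(1 − 0.977985²) = 1/√0.04354534 = 4.7921.
The spacecraft's clock runs slow as seen from Earth, so Δτ = Δt/γ = 35000/4.7921 = 7300 minutes.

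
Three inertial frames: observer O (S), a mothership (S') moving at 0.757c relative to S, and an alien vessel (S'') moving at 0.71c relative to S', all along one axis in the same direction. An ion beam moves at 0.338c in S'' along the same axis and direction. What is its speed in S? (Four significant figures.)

0.9771c

Apply u = (u'+v)/(1+u'v) twice. Ion beam in the mothership frame: (0.338+0.71)/(1+0.338·0.71) = 1.048/1.23998 = 0.84517c.
That velocity, transformed to the rest frame of observer O: (0.84517+0.757)/(1+0.84517·0.757) = 1.60217/1.63979369 = 0.97706c.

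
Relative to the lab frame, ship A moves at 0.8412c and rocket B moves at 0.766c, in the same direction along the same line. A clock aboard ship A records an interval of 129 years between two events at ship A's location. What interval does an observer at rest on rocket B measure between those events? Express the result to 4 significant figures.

Speed of ship A in rocket B's frame: u = (v_A − v_B)/(1 − v_A v_B/c²) = (0.8412 − 0.766)/(1 − 0.8412×0.766) = 0.0752/0.3556408 = 0.21145; |u| = 0.21145c.
At |u| = 0.21145c, γ = (1 − 0.0447111)^(−1/2) = 1.0231.
Ship A's interval is proper; time dilation gives Δt_B = γΔτ = 1.0231 × 129 years = 132.0 years.

132.0 years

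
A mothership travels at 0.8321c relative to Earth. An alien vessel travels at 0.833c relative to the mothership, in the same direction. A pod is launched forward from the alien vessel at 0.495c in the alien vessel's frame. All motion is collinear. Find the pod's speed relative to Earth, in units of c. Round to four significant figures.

First combine the pod and alien vessel (S''→S'): u₁ = (0.495 + 0.833)/(1 + 0.495×0.833) = 1.328/1.412335 = 0.94029.
Then combine with the mothership (S'→S): u = (0.94029 + 0.8321)/(1 + 0.94029×0.8321) = 1.77239/1.782415309 = 0.99438.

0.9944c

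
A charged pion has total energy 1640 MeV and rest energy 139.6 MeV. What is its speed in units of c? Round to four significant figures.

0.9964c

Total energy E = γmc² gives γ = 1640/139.6 = 11.748.
Hence β = √(1 − 1/γ²) = √(1 − 0.00724556) = √0.99275444 = 0.9964.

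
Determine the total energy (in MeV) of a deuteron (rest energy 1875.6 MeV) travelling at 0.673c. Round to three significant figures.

2540 MeV

Lorentz factor: γ = (1 − 0.452929)^(−1/2) = 1.352.
Total energy: E = γmc² = 1.352 × 1875.6 MeV = 2540 MeV.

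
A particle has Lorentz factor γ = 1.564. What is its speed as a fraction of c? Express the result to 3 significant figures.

β = √(1 − 1/γ²) = √(1 − 1/2.446096) = √0.591185 = 0.769.

0.769c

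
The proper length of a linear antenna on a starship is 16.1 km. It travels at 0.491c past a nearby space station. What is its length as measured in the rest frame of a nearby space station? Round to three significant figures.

14.0 km

γ = 1/√(1 − β²) = 1/√(1 − 0.241081) = 1/√0.758919 = 1/0.87116 = 1.1479.
Along the direction of motion the measured length is L₀/γ = 16.1/1.1479 = 14.0 km.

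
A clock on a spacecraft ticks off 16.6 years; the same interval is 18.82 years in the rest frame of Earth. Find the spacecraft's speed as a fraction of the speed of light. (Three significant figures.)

γ = Δt/Δτ = 18.82/16.6 = 1.1337.
β = √(1 − 1/γ²) = √(1 − 0.778043) = √0.221957 = 0.471.

0.471c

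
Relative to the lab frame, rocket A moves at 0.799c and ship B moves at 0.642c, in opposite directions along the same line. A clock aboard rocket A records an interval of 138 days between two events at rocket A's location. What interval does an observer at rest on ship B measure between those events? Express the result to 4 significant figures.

452.9 days

The velocity of rocket A relative to ship B is (0.799 + 0.642)c / (1 + 0.799×0.642) = 0.95244c; relative speed 0.95244c.
At |u| = 0.95244c, γ = (1 − 0.907142)^(−1/2) = 3.2816.
The clock on rocket A records proper time, so ship B measures Δt = γΔτ = 3.2816 × 138 = 452.9 days.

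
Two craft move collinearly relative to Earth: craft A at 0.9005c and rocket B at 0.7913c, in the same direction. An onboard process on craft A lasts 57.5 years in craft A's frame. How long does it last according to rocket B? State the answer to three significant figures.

62.2 years

Speed of craft A in rocket B's frame: u = (v_A − v_B)/(1 − v_A v_B/c²) = (0.9005 − 0.7913)/(1 − 0.9005×0.7913) = 0.1092/0.28743435 = 0.37991; |u| = 0.37991c.
γ for this relative speed: γ = 1/√(1 − 0.144332) = 1.0811.
Craft A's interval is proper; time dilation gives Δt_B = γΔτ = 1.0811 × 57.5 years = 62.2 years.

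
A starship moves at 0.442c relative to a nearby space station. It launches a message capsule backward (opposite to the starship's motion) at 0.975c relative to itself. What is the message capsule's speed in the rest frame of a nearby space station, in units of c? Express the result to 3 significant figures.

0.937c

In units of c, u = (u' + v)/(1 + u'v) with u' = −0.975 and v = 0.442.
Numerator: −0.975 + 0.442 = −0.533. Denominator: 1 + (−0.975)(0.442) = 0.56905.
u = −0.533/0.56905 = −0.93665, so the speed is 0.937c.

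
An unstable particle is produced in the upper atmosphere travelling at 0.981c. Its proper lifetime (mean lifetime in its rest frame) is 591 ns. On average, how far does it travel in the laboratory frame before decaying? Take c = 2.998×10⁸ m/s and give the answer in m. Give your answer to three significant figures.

896 m

γ = 1/√(1 − β²) = 1/√(1 − 0.962361) = 1/√0.037639 = 1/0.194008 = 5.1544.
Lab-frame lifetime: Δt = γτ = 5.1544 × 591 ns = 3046.3 ns.
Distance: d = vΔt = 0.981 × 2.998×10⁸ m/s × 3.0463×10^-6 s = 896 m.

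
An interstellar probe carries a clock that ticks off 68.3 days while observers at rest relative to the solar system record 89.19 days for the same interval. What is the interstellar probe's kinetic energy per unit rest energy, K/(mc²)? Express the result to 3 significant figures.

γ = Δt/Δτ = 89.19/68.3 = 1.30586.
K/(mc²) = γ − 1 = 1.30586 − 1 = 0.306.

0.306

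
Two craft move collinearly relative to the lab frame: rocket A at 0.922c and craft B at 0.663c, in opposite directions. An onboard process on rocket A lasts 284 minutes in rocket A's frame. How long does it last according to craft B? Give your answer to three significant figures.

The velocity of rocket A relative to craft B is (0.922 + 0.663)c / (1 + 0.922×0.663) = 0.98369c; relative speed 0.98369c.
γ for this relative speed: γ = 1/√(1 − 0.967646) = 5.5595.
Rocket A's interval is proper; time dilation gives Δt_B = γΔτ = 5.5595 × 284 minutes = 1580 minutes.

1580 minutes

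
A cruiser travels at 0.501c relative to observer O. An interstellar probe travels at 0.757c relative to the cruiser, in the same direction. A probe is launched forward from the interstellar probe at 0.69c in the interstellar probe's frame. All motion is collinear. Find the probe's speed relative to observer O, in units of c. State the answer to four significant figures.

0.9833c

First combine the probe and interstellar probe (S''→S'): u₁ = (0.69 + 0.757)/(1 + 0.69×0.757) = 1.447/1.52233 = 0.95052.
Then combine with the cruiser (S'→S): u = (0.95052 + 0.501)/(1 + 0.95052×0.501) = 1.45152/1.47621052 = 0.98327.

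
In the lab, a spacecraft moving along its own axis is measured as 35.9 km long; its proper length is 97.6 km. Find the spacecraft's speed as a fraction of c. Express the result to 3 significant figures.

Length contraction gives γ = L₀/L = 97.6/35.9 = 2.7187.
β = √(1 − 1/γ²) = √0.864706 = 0.930.

0.930c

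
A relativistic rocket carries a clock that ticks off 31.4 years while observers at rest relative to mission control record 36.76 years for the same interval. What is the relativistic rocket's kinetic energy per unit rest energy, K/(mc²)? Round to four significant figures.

γ = Δt/Δτ = 36.76/31.4 = 1.1707.
Since K = (γ−1)mc², K/(mc²) = 1.1707 − 1 = 0.1707.

0.1707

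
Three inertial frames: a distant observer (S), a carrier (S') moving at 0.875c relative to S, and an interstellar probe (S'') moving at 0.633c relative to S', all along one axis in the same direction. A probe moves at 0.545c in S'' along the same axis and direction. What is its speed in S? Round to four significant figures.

0.9912c

First combine the probe and interstellar probe (S''→S'): u₁ = (0.545 + 0.633)/(1 + 0.545×0.633) = 1.178/1.344985 = 0.87585.
Then combine with the carrier (S'→S): u = (0.87585 + 0.875)/(1 + 0.87585×0.875) = 1.75085/1.76636875 = 0.99121.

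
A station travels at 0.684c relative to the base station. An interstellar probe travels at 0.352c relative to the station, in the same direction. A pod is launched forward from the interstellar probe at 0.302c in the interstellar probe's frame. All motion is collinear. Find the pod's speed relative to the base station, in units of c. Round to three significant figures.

0.908c

Apply u = (u'+v)/(1+u'v) twice. Pod in the station frame: (0.302+0.352)/(1+0.302·0.352) = 0.654/1.106304 = 0.59116c.
That velocity, transformed to the rest frame of the base station: (0.59116+0.684)/(1+0.59116·0.684) = 1.27516/1.40435344 = 0.90801c.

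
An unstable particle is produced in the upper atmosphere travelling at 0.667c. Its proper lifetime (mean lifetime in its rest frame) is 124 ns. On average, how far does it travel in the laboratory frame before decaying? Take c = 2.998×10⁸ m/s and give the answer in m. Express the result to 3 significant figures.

33.3 m

β² = 0.444889, so γ = 1/√0.555111 = 1.3422.
Lab-frame lifetime: Δt = γτ = 1.3422 × 124 ns = 166.43 ns.
Distance: d = vΔt = 0.667 × 2.998×10⁸ m/s × 1.6643×10^-7 s = 33.3 m.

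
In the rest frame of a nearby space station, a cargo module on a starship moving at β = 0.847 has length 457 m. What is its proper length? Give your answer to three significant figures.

γ = 1/√(1 − β²) = 1/√(1 − 0.717409) = 1/√0.282591 = 1/0.531593 = 1.8811.
Proper length: L₀ = γ·L = 1.8811 × 457 = 860 m.

860 m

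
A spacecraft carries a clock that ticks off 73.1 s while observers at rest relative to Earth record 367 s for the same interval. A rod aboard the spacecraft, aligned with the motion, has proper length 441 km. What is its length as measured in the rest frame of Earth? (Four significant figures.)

87.84 km

From Δt = γΔτ: γ = 367/73.1 = 5.02052.
The rod contracts by the same γ: 441 km / 5.02052 = 87.84 km.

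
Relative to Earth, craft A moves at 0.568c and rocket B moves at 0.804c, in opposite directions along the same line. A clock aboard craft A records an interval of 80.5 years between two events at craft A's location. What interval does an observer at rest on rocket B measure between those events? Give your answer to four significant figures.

The velocity of craft A relative to rocket B is (0.568 + 0.804)c / (1 + 0.568×0.804) = 0.94187c; relative speed 0.94187c.
At |u| = 0.94187c, γ = (1 − 0.887119)^(−1/2) = 2.9764.
Craft A's interval is proper; time dilation gives Δt_B = γΔτ = 2.9764 × 80.5 years = 239.6 years.

239.6 years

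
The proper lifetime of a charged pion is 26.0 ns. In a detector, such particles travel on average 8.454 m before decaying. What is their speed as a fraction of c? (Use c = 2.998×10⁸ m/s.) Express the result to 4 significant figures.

Let x = d/(cτ) = 8.454 m / (2.998×10⁸ m/s × 2.600×10^-8 s) = 1.0846. Since d = βγcτ, x = βγ = β/√(1−β²).
Solving: β² = x²/(1+x²) = 1.17636/2.17636 = 0.540517, so β = 0.7352.

0.7352c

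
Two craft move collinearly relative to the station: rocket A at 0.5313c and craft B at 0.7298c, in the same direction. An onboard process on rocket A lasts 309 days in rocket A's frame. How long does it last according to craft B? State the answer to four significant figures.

Transform rocket A's velocity into craft B's frame: (0.5313 − 0.7298)/(1 − 0.5313·0.7298) = −0.1985/0.61225726, so the relative speed is 0.32421c.
γ for this relative speed: γ = 1/√(1 − 0.105112) = 1.0571.
The clock on rocket A records proper time, so craft B measures Δt = γΔτ = 1.0571 × 309 = 326.6 days.

326.6 days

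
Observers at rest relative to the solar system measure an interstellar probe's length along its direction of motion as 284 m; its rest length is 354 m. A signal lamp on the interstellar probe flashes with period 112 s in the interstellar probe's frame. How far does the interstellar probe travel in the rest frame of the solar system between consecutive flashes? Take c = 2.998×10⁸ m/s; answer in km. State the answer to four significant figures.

2.499×10^7 km

γ = L₀/L = 354/284 = 1.24648.
β = √(1 − 1/γ²) = 0.59698. Lab-frame period = γτ = 1.24648×112 s = 139.61 s. Distance = βc × γτ = 0.59698 × 2.998×10⁸ m/s × 139.61 s = 2.4987×10^10 m = 2.499×10^7 km.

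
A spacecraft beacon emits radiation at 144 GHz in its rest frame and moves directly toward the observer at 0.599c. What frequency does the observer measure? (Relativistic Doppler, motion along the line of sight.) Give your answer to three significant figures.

288 GHz

Relativistic Doppler (source moving toward): f_obs = f_src · √((1+β)/(1−β)).
With β = 0.599: factor = √(1.599/0.401) = 1.9969.
f_obs = 144 × 1.9969 = 288 GHz.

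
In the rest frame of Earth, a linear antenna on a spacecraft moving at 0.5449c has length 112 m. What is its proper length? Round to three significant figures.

134 m

With β = 0.5449, γ = 1/√(1 − 0.5449²) = 1/√0.70308399 = 1.1926.
Proper length: L₀ = γ·L = 1.1926 × 112 = 134 m.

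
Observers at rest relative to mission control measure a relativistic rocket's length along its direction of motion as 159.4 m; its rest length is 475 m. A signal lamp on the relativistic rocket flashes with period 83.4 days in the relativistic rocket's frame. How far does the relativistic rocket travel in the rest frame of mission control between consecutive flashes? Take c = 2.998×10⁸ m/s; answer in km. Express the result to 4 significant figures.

6.064×10^12 km

γ = L₀/L = 475/159.4 = 2.97992.
β = √(1 − 1/γ²) = 0.94201. Lab-frame period = γτ = 2.97992×83.4 days = 248.53 days. Distance = βc × γτ = 0.94201 × 2.998×10⁸ m/s × 21472992 s = 6.0643×10^15 m = 6.064×10^12 km.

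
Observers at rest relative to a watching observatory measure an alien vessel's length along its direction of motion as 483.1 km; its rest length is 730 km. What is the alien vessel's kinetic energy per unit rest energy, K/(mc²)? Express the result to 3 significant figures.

Length contraction gives γ = L₀/L = 730/483.1 = 1.51107.
Since K = (γ−1)mc², K/(mc²) = 1.51107 − 1 = 0.511.

0.511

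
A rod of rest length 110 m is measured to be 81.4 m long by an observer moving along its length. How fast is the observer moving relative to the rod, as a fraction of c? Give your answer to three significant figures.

0.673c

Length contraction gives γ = L₀/L = 110/81.4 = 1.3514.
β = √(1 − 1/γ²) = √0.452439 = 0.673.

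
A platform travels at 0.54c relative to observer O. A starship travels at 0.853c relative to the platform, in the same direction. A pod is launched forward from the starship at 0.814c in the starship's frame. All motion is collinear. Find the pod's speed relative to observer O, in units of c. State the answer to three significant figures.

0.995c

Compose velocities in two stages. Stage 1 (into S'): u₁ = (0.814+0.853)/(1+0.814×0.853) = 0.98386.
Stage 2 (into S): u = (0.98386+0.54)/(1+0.98386×0.54) = 0.99515, so the speed is 0.995c.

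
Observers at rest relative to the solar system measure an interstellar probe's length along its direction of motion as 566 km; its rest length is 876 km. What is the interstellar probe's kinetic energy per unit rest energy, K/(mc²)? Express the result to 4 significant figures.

0.5477

From L = L₀/γ: γ = 876/566 = 1.5477.
Since K = (γ−1)mc², K/(mc²) = 1.5477 − 1 = 0.5477.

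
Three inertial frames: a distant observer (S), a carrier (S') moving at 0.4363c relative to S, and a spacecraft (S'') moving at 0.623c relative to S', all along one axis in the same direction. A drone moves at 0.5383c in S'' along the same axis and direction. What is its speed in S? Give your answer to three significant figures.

0.947c

Apply u = (u'+v)/(1+u'v) twice. Drone in the carrier frame: (0.5383+0.623)/(1+0.5383·0.623) = 1.1613/1.3353609 = 0.86965c.
That velocity, transformed to the rest frame of a distant observer: (0.86965+0.4363)/(1+0.86965·0.4363) = 1.30595/1.379428295 = 0.94673c.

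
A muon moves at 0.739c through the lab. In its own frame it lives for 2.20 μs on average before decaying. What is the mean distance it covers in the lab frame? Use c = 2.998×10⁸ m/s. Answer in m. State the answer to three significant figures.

With β = 0.739, γ = 1/√(1 − 0.739²) = 1/√0.453879 = 1.4843.
Lab-frame lifetime: Δt = γτ = 1.4843 × 2.20 μs = 3.2655 μs.
Distance: d = vΔt = 0.739 × 2.998×10⁸ m/s × 3.2655×10^-6 s = 723 m.

723 m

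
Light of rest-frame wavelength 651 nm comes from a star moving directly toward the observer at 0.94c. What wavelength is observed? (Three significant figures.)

Relativistic Doppler for wavelength: λ_obs = λ_src · √((1−β)/(1+β)).
With β = 0.94: factor = √(0.06/1.94) = 0.17586.
λ_obs = 651 × 0.17586 = 114 nm.

114 nm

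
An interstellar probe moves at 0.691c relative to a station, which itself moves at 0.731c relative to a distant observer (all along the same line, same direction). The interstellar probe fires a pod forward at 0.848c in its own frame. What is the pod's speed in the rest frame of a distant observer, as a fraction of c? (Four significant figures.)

0.9953c

Compose velocities in two stages. Stage 1 (into S'): u₁ = (0.848+0.691)/(1+0.848×0.691) = 0.97039.
Stage 2 (into S): u = (0.97039+0.731)/(1+0.97039×0.731) = 0.99534, so the speed is 0.9953c.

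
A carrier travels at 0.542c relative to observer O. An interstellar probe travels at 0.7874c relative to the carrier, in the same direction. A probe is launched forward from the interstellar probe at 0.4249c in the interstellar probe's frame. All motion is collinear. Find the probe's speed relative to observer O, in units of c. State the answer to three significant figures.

Compose velocities in two stages. Stage 1 (into S'): u₁ = (0.4249+0.7874)/(1+0.4249×0.7874) = 0.90839.
Stage 2 (into S): u = (0.90839+0.542)/(1+0.90839×0.542) = 0.97188, so the speed is 0.972c.

0.972c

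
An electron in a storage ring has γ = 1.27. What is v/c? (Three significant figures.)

β = √(1 − 1/γ²) = √(1 − 1/1.6129) = √0.379999 = 0.616.

0.616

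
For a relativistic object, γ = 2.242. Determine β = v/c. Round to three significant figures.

β = √(1 − 1/γ²) = √(1 − 1/5.026564) = √0.801057 = 0.895.

0.895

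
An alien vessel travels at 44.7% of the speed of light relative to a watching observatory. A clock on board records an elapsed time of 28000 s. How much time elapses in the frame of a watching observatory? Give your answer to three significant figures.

31300 s

Lorentz factor: γ = (1 − 0.199809)^(−1/2) = 1.1179.
Time dilation: Δt = γ·Δτ = 1.1179 × 28000 = 31300 s.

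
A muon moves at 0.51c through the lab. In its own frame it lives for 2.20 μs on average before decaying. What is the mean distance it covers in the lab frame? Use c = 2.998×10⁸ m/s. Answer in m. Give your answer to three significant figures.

391 m

Lorentz factor: γ = (1 − 0.2601)^(−1/2) = 1.1626.
Lab-frame lifetime: Δt = γτ = 1.1626 × 2.20 μs = 2.5577 μs.
Distance: d = vΔt = 0.51 × 2.998×10⁸ m/s × 2.5577×10^-6 s = 391 m.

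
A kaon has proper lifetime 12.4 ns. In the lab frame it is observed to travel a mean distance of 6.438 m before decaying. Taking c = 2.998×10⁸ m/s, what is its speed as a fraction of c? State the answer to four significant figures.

0.8660c

Let x = d/(cτ) = 6.438 m / (2.998×10⁸ m/s × 1.240×10^-8 s) = 1.7318. Since d = βγcτ, x = βγ = β/√(1−β²).
Solving: β² = x²/(1+x²) = 2.99913/3.99913 = 0.749946, so β = 0.8660.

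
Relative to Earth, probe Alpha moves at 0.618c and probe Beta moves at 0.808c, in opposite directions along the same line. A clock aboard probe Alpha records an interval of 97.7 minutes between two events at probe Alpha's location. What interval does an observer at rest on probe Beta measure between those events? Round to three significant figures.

316 minutes

The velocity of probe Alpha relative to probe Beta is (0.618 + 0.808)c / (1 + 0.618×0.808) = 0.95108c; relative speed 0.95108c.
γ for this relative speed: γ = 1/√(1 − 0.904553) = 3.2368.
Probe Alpha's interval is proper; time dilation gives Δt_B = γΔτ = 3.2368 × 97.7 minutes = 316 minutes.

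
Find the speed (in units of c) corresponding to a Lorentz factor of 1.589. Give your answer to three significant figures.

0.777c

β = √(1 − 1/γ²) = √(1 − 1/2.524921) = √0.603948 = 0.777.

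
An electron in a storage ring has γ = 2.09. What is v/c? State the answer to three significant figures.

0.878

β = √(1 − 1/γ²) = √(1 − 1/4.3681) = √0.771068 = 0.878.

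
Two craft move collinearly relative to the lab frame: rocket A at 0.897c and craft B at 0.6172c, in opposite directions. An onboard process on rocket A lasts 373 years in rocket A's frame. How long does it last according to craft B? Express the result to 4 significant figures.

1666 years

Transform rocket A's velocity into craft B's frame: (0.897 + 0.6172)/(1 + 0.897·0.6172) = 1.5142/1.5536284, so the relative speed is 0.97462c.
γ for this relative speed: γ = 1/√(1 − 0.949884) = 4.467.
The clock on rocket A records proper time, so craft B measures Δt = γΔτ = 4.467 × 373 = 1666 years.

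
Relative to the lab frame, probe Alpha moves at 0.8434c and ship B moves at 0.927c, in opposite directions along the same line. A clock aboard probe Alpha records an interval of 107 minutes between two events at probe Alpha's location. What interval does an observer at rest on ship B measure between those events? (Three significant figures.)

946 minutes

Transform probe Alpha's velocity into ship B's frame: (0.8434 + 0.927)/(1 + 0.8434·0.927) = 1.7704/1.7818318, so the relative speed is 0.99358c.
γ for this relative speed: γ = 1/√(1 − 0.987201) = 8.8392.
Probe Alpha's interval is proper; time dilation gives Δt_B = γΔτ = 8.8392 × 107 minutes = 946 minutes.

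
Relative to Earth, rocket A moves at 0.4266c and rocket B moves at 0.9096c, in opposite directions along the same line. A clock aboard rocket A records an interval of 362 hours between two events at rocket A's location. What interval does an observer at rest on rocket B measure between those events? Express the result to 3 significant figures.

The velocity of rocket A relative to rocket B is (0.4266 + 0.9096)c / (1 + 0.4266×0.9096) = 0.96266c; relative speed 0.96266c.
At |u| = 0.96266c, γ = (1 − 0.926714)^(−1/2) = 3.6939.
The clock on rocket A records proper time, so rocket B measures Δt = γΔτ = 3.6939 × 362 = 1340 hours.

1340 hours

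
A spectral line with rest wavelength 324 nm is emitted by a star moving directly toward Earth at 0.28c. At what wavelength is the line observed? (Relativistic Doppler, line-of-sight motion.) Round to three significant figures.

243 nm

Relativistic Doppler for wavelength: λ_obs = λ_src · √((1−β)/(1+β)).
With β = 0.28: factor = √(0.72/1.28) = 0.75.
λ_obs = 324 × 0.75 = 243 nm.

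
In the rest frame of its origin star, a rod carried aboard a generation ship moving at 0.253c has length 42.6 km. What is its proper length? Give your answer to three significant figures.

44.0 km

With β = 0.253, γ = 1/√(1 − 0.253²) = 1/√0.935991 = 1.0336.
Proper length: L₀ = γ·L = 1.0336 × 42.6 = 44.0 km.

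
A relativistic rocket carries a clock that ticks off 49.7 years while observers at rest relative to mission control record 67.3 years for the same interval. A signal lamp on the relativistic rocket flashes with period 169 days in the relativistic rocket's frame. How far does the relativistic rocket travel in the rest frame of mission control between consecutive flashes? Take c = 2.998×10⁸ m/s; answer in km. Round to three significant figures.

From Δt = γΔτ: γ = 67.3/49.7 = 1.35412.
β = √(1 − 1/γ²) = 0.67427. Lab-frame period = γτ = 1.35412×169 days = 228.85 days. Distance = βc × γτ = 0.67427 × 2.998×10⁸ m/s × 19772640 s = 3.9970×10^15 m = 4.00×10^12 km.

4.00×10^12 km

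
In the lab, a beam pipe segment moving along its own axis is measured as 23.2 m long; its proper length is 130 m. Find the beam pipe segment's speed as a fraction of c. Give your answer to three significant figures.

0.984c

Length contraction gives γ = L₀/L = 130/23.2 = 5.6034.
β = √(1 − 1/γ²) = √0.968151 = 0.984.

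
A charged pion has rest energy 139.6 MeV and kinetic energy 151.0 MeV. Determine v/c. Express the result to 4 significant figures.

0.8771

K = (γ−1)mc², so γ = 1 + 151.0/139.6 = 2.0817.
Then v/c = √(1 − γ⁻²) = √(1 − 0.230762) = √0.769238 = 0.8771.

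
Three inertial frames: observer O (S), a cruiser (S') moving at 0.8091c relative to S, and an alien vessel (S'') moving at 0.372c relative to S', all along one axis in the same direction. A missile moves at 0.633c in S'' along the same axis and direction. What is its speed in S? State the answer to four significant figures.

Apply u = (u'+v)/(1+u'v) twice. Missile in the cruiser frame: (0.633+0.372)/(1+0.633·0.372) = 1.005/1.235476 = 0.81345c.
That velocity, transformed to the rest frame of observer O: (0.81345+0.8091)/(1+0.81345·0.8091) = 1.62255/1.658162395 = 0.97852c.

0.9785c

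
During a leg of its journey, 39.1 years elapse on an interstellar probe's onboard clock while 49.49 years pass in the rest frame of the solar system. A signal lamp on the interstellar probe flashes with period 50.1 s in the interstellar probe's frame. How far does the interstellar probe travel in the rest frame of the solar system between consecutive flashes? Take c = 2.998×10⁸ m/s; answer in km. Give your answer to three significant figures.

γ = Δt/Δτ = 49.49/39.1 = 1.26573.
β = √(1 − 1/γ²) = 0.61303. Lab-frame period = γτ = 1.26573×50.1 s = 63.413 s. Distance = βc × γτ = 0.61303 × 2.998×10⁸ m/s × 63.413 s = 1.1654×10^10 m = 1.17×10^7 km.

1.17×10^7 km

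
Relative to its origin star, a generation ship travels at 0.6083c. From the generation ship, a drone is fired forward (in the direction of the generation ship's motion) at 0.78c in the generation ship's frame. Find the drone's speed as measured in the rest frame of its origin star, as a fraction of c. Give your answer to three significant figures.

In units of c, u = (u' + v)/(1 + u'v) with u' = 0.78 and v = 0.6083.
Numerator: 0.78 + 0.6083 = 1.3883. Denominator: 1 + (0.78)(0.6083) = 1.474474.
u = 1.3883/1.474474 = 0.94156, so the speed is 0.942c.

0.942c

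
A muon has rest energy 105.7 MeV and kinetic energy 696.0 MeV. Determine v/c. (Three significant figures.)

γ = 1 + K/(mc²) = 1 + 696.0/105.7 = 7.5847.
β = √(1 − 1/γ²) = √(1 − 0.0173829) = √0.9826171 = 0.991.

0.991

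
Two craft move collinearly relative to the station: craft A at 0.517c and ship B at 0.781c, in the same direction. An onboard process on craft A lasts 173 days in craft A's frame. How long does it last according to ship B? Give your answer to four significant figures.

Transform craft A's velocity into ship B's frame: (0.517 − 0.781)/(1 − 0.517·0.781) = −0.264/0.596223, so the relative speed is 0.44279c.
γ for this relative speed: γ = 1/√(1 − 0.196063) = 1.1153.
The clock on craft A records proper time, so ship B measures Δt = γΔτ = 1.1153 × 173 = 192.9 days.

192.9 days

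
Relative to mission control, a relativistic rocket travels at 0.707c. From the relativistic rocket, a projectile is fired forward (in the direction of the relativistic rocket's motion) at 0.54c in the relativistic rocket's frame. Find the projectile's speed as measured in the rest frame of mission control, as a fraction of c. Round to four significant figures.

0.9025c

In units of c, u = (u' + v)/(1 + u'v) with u' = 0.54 and v = 0.707.
Numerator: 0.54 + 0.707 = 1.247. Denominator: 1 + (0.54)(0.707) = 1.38178.
u = 1.247/1.38178 = 0.90246, so the speed is 0.9025c.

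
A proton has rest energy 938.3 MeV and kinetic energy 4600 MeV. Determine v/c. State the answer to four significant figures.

0.9855

γ = 1 + K/(mc²) = 1 + 4600/938.3 = 5.9025.
β = √(1 − 1/γ²) = √(1 − 0.028703) = √0.971297 = 0.9855.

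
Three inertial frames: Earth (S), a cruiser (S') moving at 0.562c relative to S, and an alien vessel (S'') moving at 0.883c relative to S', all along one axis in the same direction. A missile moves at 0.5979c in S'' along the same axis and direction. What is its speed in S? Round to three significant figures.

Compose velocities in two stages. Stage 1 (into S'): u₁ = (0.5979+0.883)/(1+0.5979×0.883) = 0.96921.
Stage 2 (into S): u = (0.96921+0.562)/(1+0.96921×0.562) = 0.99127, so the speed is 0.991c.

0.991c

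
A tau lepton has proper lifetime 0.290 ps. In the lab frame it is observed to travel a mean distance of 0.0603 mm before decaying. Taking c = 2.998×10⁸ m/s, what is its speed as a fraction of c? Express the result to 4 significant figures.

d = βγcτ ⇒ βγ = d/(cτ) = 6.030×10^-5 m / (8.6942×10^-5 m) = 0.69357.
β = (βγ)/√(1+(βγ)²) = 0.69357/√1.481039 = 0.5699.

0.5699c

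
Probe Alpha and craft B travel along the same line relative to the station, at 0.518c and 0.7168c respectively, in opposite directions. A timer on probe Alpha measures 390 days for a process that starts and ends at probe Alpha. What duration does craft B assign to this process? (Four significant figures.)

896.7 days

Speed of probe Alpha in craft B's frame: u = (v_A + v_B)/(1 + v_A v_B/c²) = (0.518 + 0.7168)/(1 + 0.518×0.7168) = 1.2348/1.3713024 = 0.90046; |u| = 0.90046c.
At |u| = 0.90046c, γ = (1 − 0.810828)^(−1/2) = 2.2992.
The clock on probe Alpha records proper time, so craft B measures Δt = γΔτ = 2.2992 × 390 = 896.7 days.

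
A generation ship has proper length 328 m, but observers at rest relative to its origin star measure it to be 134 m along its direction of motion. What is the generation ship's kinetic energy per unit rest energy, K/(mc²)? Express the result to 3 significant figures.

γ = L₀/L = 328/134 = 2.44776.
K/(mc²) = γ − 1 = 2.44776 − 1 = 1.45.

1.45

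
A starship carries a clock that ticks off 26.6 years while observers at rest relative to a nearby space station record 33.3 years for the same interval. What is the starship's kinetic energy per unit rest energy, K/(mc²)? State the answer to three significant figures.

The time-dilation ratio gives γ = 33.3/26.6 = 1.25188.
K/(mc²) = γ − 1 = 1.25188 − 1 = 0.252.

0.252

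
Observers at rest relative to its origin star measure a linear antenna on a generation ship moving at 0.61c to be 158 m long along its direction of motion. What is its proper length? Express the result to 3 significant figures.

Lorentz factor: γ = (1 − 0.3721)^(−1/2) = 1.262.
Proper length: L₀ = γ·L = 1.262 × 158 = 199 m.

199 m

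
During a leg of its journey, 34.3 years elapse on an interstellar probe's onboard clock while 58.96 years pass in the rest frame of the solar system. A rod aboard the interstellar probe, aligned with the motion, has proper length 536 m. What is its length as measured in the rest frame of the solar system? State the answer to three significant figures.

312 m

γ = Δt/Δτ = 58.96/34.3 = 1.71895.
The rod contracts by the same γ: 536 m / 1.71895 = 312 m.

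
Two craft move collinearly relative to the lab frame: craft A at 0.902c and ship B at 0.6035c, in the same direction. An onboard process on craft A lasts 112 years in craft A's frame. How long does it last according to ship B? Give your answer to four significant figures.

148.2 years

Transform craft A's velocity into ship B's frame: (0.902 − 0.6035)/(1 − 0.902·0.6035) = 0.2985/0.455643, so the relative speed is 0.65512c.
γ for this relative speed: γ = 1/√(1 − 0.429182) = 1.3236.
The clock on craft A records proper time, so ship B measures Δt = γΔτ = 1.3236 × 112 = 148.2 years.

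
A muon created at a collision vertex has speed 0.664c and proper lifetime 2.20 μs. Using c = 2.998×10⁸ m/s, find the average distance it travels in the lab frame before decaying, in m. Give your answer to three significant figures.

γ = 1/√(1 − β²) = 1/√(1 − 0.440896) = 1/√0.559104 = 1/0.747733 = 1.3374.
Lab-frame lifetime: Δt = γτ = 1.3374 × 2.20 μs = 2.9423 μs.
Distance: d = vΔt = 0.664 × 2.998×10⁸ m/s × 2.9423×10^-6 s = 586 m.

586 m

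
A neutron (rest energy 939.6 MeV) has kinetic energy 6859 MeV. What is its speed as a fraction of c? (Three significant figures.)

0.993c

γ = 1 + K/(mc²) = 1 + 6859/939.6 = 8.2999.
β = √(1 − 1/γ²) = √(1 − 0.0145162) = √0.9854838 = 0.993.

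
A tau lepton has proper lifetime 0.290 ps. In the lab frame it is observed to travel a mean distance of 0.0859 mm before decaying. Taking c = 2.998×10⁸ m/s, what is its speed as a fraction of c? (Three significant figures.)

0.703c

Lab distance = (lab lifetime)·v = γτ·βc, so βγ = d/(cτ) = 8.590×10^-5/(2.998×10⁸ × 2.900×10^-13) = 0.98801.
With βγ = 0.98801: γ² = 1 + (βγ)² = 1.976164, and β = (βγ)/γ = 0.98801/1.40576 = 0.703.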